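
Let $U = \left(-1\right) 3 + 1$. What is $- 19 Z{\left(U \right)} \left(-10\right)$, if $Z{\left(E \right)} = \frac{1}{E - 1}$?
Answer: $- \frac{190}{3} \approx -63.333$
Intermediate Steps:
$U = -2$ ($U = -3 + 1 = -2$)
$Z{\left(E \right)} = \frac{1}{-1 + E}$
$- 19 Z{\left(U \right)} \left(-10\right) = - \frac{19}{-1 - 2} \left(-10\right) = - \frac{19}{-3} \left(-10\right) = \left(-19\right) \left(- \frac{1}{3}\right) \left(-10\right) = \frac{19}{3} \left(-10\right) = - \frac{190}{3}$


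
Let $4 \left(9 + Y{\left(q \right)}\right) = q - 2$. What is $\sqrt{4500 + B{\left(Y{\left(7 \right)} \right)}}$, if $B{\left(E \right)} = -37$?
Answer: $\sqrt{4463} \approx 66.806$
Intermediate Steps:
$Y{\left(q \right)} = - \frac{19}{2} + \frac{q}{4}$ ($Y{\left(q \right)} = -9 + \frac{q - 2}{4} = -9 + \frac{-2 + q}{4} = -9 + \left(- \frac{1}{2} + \frac{q}{4}\right) = - \frac{19}{2} + \frac{q}{4}$)
$\sqrt{4500 + B{\left(Y{\left(7 \right)} \right)}} = \sqrt{4500 - 37} = \sqrt{4463}$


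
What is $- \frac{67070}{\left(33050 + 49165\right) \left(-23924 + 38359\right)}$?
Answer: $- \frac{13414}{237354705} \approx -5.6515 \cdot 10^{-5}$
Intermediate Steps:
$- \frac{67070}{\left(33050 + 49165\right) \left(-23924 + 38359\right)} = - \frac{67070}{82215 \cdot 14435} = - \frac{67070}{1186773525} = \left(-67070\right) \frac{1}{1186773525} = - \frac{13414}{237354705}$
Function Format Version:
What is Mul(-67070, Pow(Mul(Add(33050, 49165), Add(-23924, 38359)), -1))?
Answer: Rational(-13414, 237354705) ≈ -5.6515e-5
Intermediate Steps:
Mul(-67070, Pow(Mul(Add(33050, 49165), Add(-23924, 38359)), -1)) = Mul(-67070, Pow(Mul(82215, 14435), -1)) = Mul(-67070, Pow(1186773525, -1)) = Mul(-67070, Rational(1, 1186773525)) = Rational(-13414, 237354705)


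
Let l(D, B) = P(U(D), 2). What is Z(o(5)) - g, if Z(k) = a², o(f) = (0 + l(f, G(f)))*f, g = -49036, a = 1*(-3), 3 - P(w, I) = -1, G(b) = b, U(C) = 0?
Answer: 49045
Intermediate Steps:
P(w, I) = 4 (P(w, I) = 3 - 1*(-1) = 3 + 1 = 4)
l(D, B) = 4
a = -3
o(f) = 4*f (o(f) = (0 + 4)*f = 4*f)
Z(k) = 9 (Z(k) = (-3)² = 9)
Z(o(5)) - g = 9 - 1*(-49036) = 9 + 49036 = 49045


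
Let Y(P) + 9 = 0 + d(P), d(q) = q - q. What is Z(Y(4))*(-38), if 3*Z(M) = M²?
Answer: -1026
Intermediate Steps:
d(q) = 0
Y(P) = -9 (Y(P) = -9 + (0 + 0) = -9 + 0 = -9)
Z(M) = M²/3
Z(Y(4))*(-38) = ((⅓)*(-9)²)*(-38) = ((⅓)*81)*(-38) = 27*(-38) = -1026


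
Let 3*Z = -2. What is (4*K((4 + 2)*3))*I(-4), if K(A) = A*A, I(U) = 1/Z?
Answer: -1944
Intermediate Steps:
Z = -2/3 (Z = (1/3)*(-2) = -2/3 ≈ -0.66667)
I(U) = -3/2 (I(U) = 1/(-2/3) = -3/2)
K(A) = A**2
(4*K((4 + 2)*3))*I(-4) = (4*((4 + 2)*3)**2)*(-3/2) = (4*(6*3)**2)*(-3/2) = (4*18**2)*(-3/2) = (4*324)*(-3/2) = 1296*(-3/2) = -1944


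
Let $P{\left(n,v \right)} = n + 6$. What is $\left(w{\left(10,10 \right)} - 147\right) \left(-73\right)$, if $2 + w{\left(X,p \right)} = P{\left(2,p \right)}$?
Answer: $10293$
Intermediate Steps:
$P{\left(n,v \right)} = 6 + n$
$w{\left(X,p \right)} = 6$ ($w{\left(X,p \right)} = -2 + \left(6 + 2\right) = -2 + 8 = 6$)
$\left(w{\left(10,10 \right)} - 147\right) \left(-73\right) = \left(6 - 147\right) \left(-73\right) = \left(-141\right) \left(-73\right) = 10293$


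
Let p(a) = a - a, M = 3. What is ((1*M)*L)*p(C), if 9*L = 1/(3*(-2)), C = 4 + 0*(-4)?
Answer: 0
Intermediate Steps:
C = 4 (C = 4 + 0 = 4)
L = -1/54 (L = 1/(9*((3*(-2)))) = (⅑)/(-6) = (⅑)*(-⅙) = -1/54 ≈ -0.018519)
p(a) = 0
((1*M)*L)*p(C) = ((1*3)*(-1/54))*0 = (3*(-1/54))*0 = -1/18*0 = 0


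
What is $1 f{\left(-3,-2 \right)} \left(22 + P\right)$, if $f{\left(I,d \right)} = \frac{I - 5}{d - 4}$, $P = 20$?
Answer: $56$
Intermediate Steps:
$f{\left(I,d \right)} = \frac{-5 + I}{-4 + d}$
$1 f{\left(-3,-2 \right)} \left(22 + P\right) = 1 \frac{-5 - 3}{-4 - 2} \left(22 + 20\right) = 1 \frac{1}{-6} \left(-8\right) 42 = 1 \left(\left(- \frac{1}{6}\right) \left(-8\right)\right) 42 = 1 \cdot \frac{4}{3} \cdot 42 = \frac{4}{3} \cdot 42 = 56$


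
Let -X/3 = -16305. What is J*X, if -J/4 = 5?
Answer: -978300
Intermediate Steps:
J = -20 (J = -4*5 = -20)
X = 48915 (X = -3*(-16305) = 48915)
J*X = -20*48915 = -978300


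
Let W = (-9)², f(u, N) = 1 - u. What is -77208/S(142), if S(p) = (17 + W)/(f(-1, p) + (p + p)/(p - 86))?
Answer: -1910898/343 ≈ -5571.1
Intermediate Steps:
W = 81
S(p) = 98/(2 + 2*p/(-86 + p)) (S(p) = (17 + 81)/((1 - 1*(-1)) + (p + p)/(p - 86)) = 98/((1 + 1) + (2*p)/(-86 + p)) = 98/(2 + 2*p/(-86 + p)))
-77208/S(142) = -77208*2*(-43 + 142)/(49*(-86 + 142)) = -77208/((49/2)*56/99) = -77208/((49/2)*(1/99)*56) = -77208/1372/99 = -77208*99/1372 = -1910898/343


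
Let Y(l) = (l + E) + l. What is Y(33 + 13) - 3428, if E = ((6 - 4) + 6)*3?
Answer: -3312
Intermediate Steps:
E = 24 (E = (2 + 6)*3 = 8*3 = 24)
Y(l) = 24 + 2*l (Y(l) = (l + 24) + l = (24 + l) + l = 24 + 2*l)
Y(33 + 13) - 3428 = (24 + 2*(33 + 13)) - 3428 = (24 + 2*46) - 3428 = (24 + 92) - 3428 = 116 - 3428 = -3312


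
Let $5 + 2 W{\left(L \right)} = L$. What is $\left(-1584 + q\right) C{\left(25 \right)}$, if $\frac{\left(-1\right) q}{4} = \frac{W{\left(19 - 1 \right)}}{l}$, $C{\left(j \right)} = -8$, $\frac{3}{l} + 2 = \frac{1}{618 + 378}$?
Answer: $\frac{9362452}{747} \approx 12533.0$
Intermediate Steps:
$W{\left(L \right)} = - \frac{5}{2} + \frac{L}{2}$
$l = - \frac{2988}{1991}$ ($l = \frac{3}{-2 + \frac{1}{618 + 378}} = \frac{3}{-2 + \frac{1}{996}} = \frac{3}{- \frac{1991}{996}} = 3 \left(- \frac{996}{1991}\right) = - \frac{2988}{1991} \approx -1.5008$)
$q = \frac{25883}{1494}$ ($q = - 4 \frac{- \frac{5}{2} + \frac{19 - 1}{2}}{- \frac{2988}{1991}} = - 4 \left(- \frac{5}{2} + \frac{1}{2} \cdot 18\right) \left(- \frac{1991}{2988}\right) = - 4 \left(- \frac{5}{2} + 9\right) \left(- \frac{1991}{2988}\right) = - 4 \cdot \frac{13}{2} \left(- \frac{1991}{2988}\right) = \left(-4\right) \left(- \frac{25883}{5976}\right) = \frac{25883}{1494} \approx 17.325$)
$\left(-1584 + q\right) C{\left(25 \right)} = \left(-1584 + \frac{25883}{1494}\right) \left(-8\right) = \left(- \frac{2340613}{1494}\right) \left(-8\right) = \frac{9362452}{747}$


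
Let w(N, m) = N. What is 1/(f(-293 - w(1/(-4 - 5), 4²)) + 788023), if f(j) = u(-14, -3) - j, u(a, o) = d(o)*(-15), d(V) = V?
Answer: 9/7095248 ≈ 1.2685e-6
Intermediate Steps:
u(a, o) = -15*o (u(a, o) = o*(-15) = -15*o)
f(j) = 45 - j (f(j) = -15*(-3) - j = 45 - j)
1/(f(-293 - w(1/(-4 - 5), 4²)) + 788023) = 1/((45 - (-293 - 1/(-4 - 5))) + 788023) = 1/((45 - (-293 - 1/(-9))) + 788023) = 1/((45 - (-293 - 1*(-⅑))) + 788023) = 1/((45 - (-293 + ⅑)) + 788023) = 1/((45 - 1*(-2636/9)) + 788023) = 1/((45 + 2636/9) + 788023) = 1/(3041/9 + 788023) = 1/(7095248/9) = 9/7095248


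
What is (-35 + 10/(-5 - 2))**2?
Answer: 65025/49 ≈ 1327.0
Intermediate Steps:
(-35 + 10/(-5 - 2))**2 = (-35 + 10/(-7))**2 = (-35 + 10*(-1/7))**2 = (-35 - 10/7)**2 = (-255/7)**2 = 65025/49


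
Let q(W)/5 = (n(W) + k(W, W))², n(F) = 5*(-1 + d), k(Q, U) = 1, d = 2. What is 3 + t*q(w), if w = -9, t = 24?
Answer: 4323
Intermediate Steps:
n(F) = 5 (n(F) = 5*(-1 + 2) = 5*1 = 5)
q(W) = 180 (q(W) = 5*(5 + 1)² = 5*6² = 5*36 = 180)
3 + t*q(w) = 3 + 24*180 = 3 + 4320 = 4323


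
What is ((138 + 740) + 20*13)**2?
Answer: 1295044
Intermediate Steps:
((138 + 740) + 20*13)**2 = (878 + 260)**2 = 1138**2 = 1295044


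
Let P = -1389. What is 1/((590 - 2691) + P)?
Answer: -1/3490 ≈ -0.00028653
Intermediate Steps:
1/((590 - 2691) + P) = 1/((590 - 2691) - 1389) = 1/(-2101 - 1389) = 1/(-3490) = -1/3490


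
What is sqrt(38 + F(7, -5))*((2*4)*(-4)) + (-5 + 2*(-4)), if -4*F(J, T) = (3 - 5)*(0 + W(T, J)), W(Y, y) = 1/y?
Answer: -13 - 16*sqrt(7462)/7 ≈ -210.45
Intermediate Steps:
F(J, T) = 1/(2*J) (F(J, T) = -(3 - 5)*(0 + 1/J)/4 = -(-1)/(2*J) = 1/(2*J))
sqrt(38 + F(7, -5))*((2*4)*(-4)) + (-5 + 2*(-4)) = sqrt(38 + (1/2)/7)*((2*4)*(-4)) + (-5 + 2*(-4)) = sqrt(38 + (1/2)*(1/7))*(8*(-4)) + (-5 - 8) = sqrt(38 + 1/14)*(-32) - 13 = sqrt(533/14)*(-32) - 13 = (sqrt(7462)/14)*(-32) - 13 = -16*sqrt(7462)/7 - 13 = -13 - 16*sqrt(7462)/7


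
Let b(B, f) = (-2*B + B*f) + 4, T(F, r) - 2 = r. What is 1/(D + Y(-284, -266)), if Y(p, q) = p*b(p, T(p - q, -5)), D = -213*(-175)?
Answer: -1/367141 ≈ -2.7237e-6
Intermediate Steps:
T(F, r) = 2 + r
D = 37275
b(B, f) = 4 - 2*B + B*f
Y(p, q) = p*(4 - 5*p) (Y(p, q) = p*(4 - 2*p + p*(2 - 5)) = p*(4 - 2*p + p*(-3)) = p*(4 - 2*p - 3*p) = p*(4 - 5*p))
1/(D + Y(-284, -266)) = 1/(37275 - 284*(4 - 5*(-284))) = 1/(37275 - 284*(4 + 1420)) = 1/(37275 - 284*1424) = 1/(37275 - 404416) = 1/(-367141) = -1/367141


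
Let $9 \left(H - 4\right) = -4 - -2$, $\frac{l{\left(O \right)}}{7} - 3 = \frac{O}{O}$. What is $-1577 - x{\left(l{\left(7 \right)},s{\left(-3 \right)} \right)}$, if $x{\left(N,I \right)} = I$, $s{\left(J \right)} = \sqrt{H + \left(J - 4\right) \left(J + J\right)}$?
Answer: $-1577 - \frac{2 \sqrt{103}}{3} \approx -1583.8$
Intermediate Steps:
$l{\left(O \right)} = 28$ ($l{\left(O \right)} = 21 + 7 \frac{O}{O} = 21 + 7 \cdot 1 = 21 + 7 = 28$)
$H = \frac{34}{9}$ ($H = 4 + \frac{-4 - -2}{9} = 4 + \frac{-4 + 2}{9} = 4 + \frac{1}{9} \left(-2\right) = 4 - \frac{2}{9} = \frac{34}{9} \approx 3.7778$)
$s{\left(J \right)} = \sqrt{\frac{34}{9} + 2 J \left(-4 + J\right)}$ ($s{\left(J \right)} = \sqrt{\frac{34}{9} + \left(J - 4\right) \left(J + J\right)} = \sqrt{\frac{34}{9} + \left(-4 + J\right) 2 J} = \sqrt{\frac{34}{9} + 2 J \left(-4 + J\right)}$)
$-1577 - x{\left(l{\left(7 \right)},s{\left(-3 \right)} \right)} = -1577 - \frac{\sqrt{34 - -216 + 18 \left(-3\right)^{2}}}{3} = -1577 - \frac{\sqrt{34 + 216 + 18 \cdot 9}}{3} = -1577 - \frac{\sqrt{34 + 216 + 162}}{3} = -1577 - \frac{\sqrt{412}}{3} = -1577 - \frac{2 \sqrt{103}}{3}$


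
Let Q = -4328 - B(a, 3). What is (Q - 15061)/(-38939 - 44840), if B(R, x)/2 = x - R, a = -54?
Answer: 19503/83779 ≈ 0.23279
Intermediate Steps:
B(R, x) = -2*R + 2*x (B(R, x) = 2*(x - R) = -2*R + 2*x)
Q = -4442 (Q = -4328 - (-2*(-54) + 2*3) = -4328 - (108 + 6) = -4328 - 1*114 = -4328 - 114 = -4442)
(Q - 15061)/(-38939 - 44840) = (-4442 - 15061)/(-38939 - 44840) = -19503/(-83779) = -19503*(-1/83779) = 19503/83779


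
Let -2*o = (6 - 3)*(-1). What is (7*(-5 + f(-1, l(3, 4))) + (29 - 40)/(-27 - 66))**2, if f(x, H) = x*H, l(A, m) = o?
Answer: 71250481/34596 ≈ 2059.5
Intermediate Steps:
o = 3/2 (o = -(6 - 3)*(-1)/2 = -3*(-1)/2 = -1/2*(-3) = 3/2 ≈ 1.5000)
l(A, m) = 3/2
f(x, H) = H*x
(7*(-5 + f(-1, l(3, 4))) + (29 - 40)/(-27 - 66))**2 = (7*(-5 + (3/2)*(-1)) + (29 - 40)/(-27 - 66))**2 = (7*(-5 - 3/2) - 11/(-93))**2 = (7*(-13/2) - 11*(-1/93))**2 = (-91/2 + 11/93)**2 = (-8441/186)**2 = 71250481/34596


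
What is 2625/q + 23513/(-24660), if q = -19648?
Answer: -131678981/121129920 ≈ -1.0871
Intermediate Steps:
2625/q + 23513/(-24660) = 2625/(-19648) + 23513/(-24660) = 2625*(-1/19648) + 23513*(-1/24660) = -2625/19648 - 23513/24660 = -131678981/121129920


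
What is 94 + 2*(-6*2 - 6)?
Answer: 58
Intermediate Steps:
94 + 2*(-6*2 - 6) = 94 + 2*(-12 - 6) = 94 + 2*(-18) = 94 - 36 = 58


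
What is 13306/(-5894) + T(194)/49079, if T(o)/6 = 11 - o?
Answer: -329758393/144635813 ≈ -2.2799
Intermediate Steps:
T(o) = 66 - 6*o (T(o) = 6*(11 - o) = 66 - 6*o)
13306/(-5894) + T(194)/49079 = 13306/(-5894) + (66 - 6*194)/49079 = 13306*(-1/5894) + (66 - 1164)*(1/49079) = -6653/2947 - 1098*1/49079 = -6653/2947 - 1098/49079 = -329758393/144635813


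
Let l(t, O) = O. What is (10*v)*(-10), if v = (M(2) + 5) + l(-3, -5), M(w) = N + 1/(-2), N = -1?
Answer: 150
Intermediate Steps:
M(w) = -3/2 (M(w) = -1 + 1/(-2) = -1 - ½ = -3/2)
v = -3/2 (v = (-3/2 + 5) - 5 = 7/2 - 5 = -3/2 ≈ -1.5000)
(10*v)*(-10) = (10*(-3/2))*(-10) = -15*(-10) = 150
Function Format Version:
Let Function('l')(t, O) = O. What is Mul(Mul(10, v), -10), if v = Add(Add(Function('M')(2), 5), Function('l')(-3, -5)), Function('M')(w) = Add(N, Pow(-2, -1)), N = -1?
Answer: 150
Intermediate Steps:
Function('M')(w) = Rational(-3, 2) (Function('M')(w) = Add(-1, Pow(-2, -1)) = Add(-1, Rational(-1, 2)) = Rational(-3, 2))
v = Rational(-3, 2) (v = Add(Add(Rational(-3, 2), 5), -5) = Add(Rational(7, 2), -5) = Rational(-3, 2) ≈ -1.5000)
Mul(Mul(10, v), -10) = Mul(Mul(10, Rational(-3, 2)), -10) = Mul(-15, -10) = 150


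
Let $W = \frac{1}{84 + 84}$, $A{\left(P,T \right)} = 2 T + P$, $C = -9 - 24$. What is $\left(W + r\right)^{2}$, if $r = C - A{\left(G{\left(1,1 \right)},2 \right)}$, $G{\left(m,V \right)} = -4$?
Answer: $\frac{30724849}{28224} \approx 1088.6$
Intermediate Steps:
$C = -33$ ($C = -9 - 24 = -33$)
$A{\left(P,T \right)} = P + 2 T$
$W = \frac{1}{168} \approx 0.0059524$
$r = -33$ ($r = -33 - \left(-4 + 2 \cdot 2\right) = -33 - \left(-4 + 4\right) = -33 - 0 = -33 + 0 = -33$)
$\left(W + r\right)^{2} = \left(\frac{1}{168} - 33\right)^{2} = \left(- \frac{5543}{168}\right)^{2} = \frac{30724849}{28224}$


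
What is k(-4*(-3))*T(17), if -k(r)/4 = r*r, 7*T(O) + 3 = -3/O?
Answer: 31104/119 ≈ 261.38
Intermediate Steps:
T(O) = -3/7 - 3/(7*O) (T(O) = -3/7 + (-3/O)/7 = -3/7 - 3/(7*O))
k(r) = -4*r² (k(r) = -4*r*r = -4*r²)
k(-4*(-3))*T(17) = (-4*(-4*(-3))²)*((3/7)*(-1 - 1*17)/17) = (-4*12²)*((3/7)*(1/17)*(-1 - 17)) = (-4*144)*((3/7)*(1/17)*(-18)) = -576*(-54/119) = 31104/119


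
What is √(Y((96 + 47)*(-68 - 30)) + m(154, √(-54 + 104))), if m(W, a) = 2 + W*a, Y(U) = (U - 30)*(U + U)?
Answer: √(393625234 + 770*√2) ≈ 19840.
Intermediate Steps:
Y(U) = 2*U*(-30 + U) (Y(U) = (-30 + U)*(2*U) = 2*U*(-30 + U))
√(Y((96 + 47)*(-68 - 30)) + m(154, √(-54 + 104))) = √(2*((96 + 47)*(-68 - 30))*(-30 + (96 + 47)*(-68 - 30)) + (2 + 154*√(-54 + 104))) = √(2*(143*(-98))*(-30 + 143*(-98)) + (2 + 154*√50)) = √(2*(-14014)*(-30 - 14014) + (2 + 154*(5*√2))) = √(2*(-14014)*(-14044) + (2 + 770*√2)) = √(393625232 + (2 + 770*√2)) = √(393625234 + 770*√2)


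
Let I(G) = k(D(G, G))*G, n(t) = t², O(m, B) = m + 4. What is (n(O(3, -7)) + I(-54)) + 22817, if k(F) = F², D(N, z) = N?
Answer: -134598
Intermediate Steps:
O(m, B) = 4 + m
I(G) = G³ (I(G) = G²*G = G³)
(n(O(3, -7)) + I(-54)) + 22817 = ((4 + 3)² + (-54)³) + 22817 = (7² - 157464) + 22817 = (49 - 157464) + 22817 = -157415 + 22817 = -134598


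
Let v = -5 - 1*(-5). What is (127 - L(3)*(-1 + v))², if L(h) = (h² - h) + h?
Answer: 18496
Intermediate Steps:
v = 0 (v = -5 + 5 = 0)
L(h) = h²
(127 - L(3)*(-1 + v))² = (127 - 3²*(-1 + 0))² = (127 - 9*(-1))² = (127 - 1*(-9))² = (127 + 9)² = 136² = 18496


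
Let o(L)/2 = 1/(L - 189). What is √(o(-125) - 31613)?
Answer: I*√779228994/157 ≈ 177.8*I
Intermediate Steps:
o(L) = 2/(-189 + L) (o(L) = 2/(L - 189) = 2/(-189 + L))
√(o(-125) - 31613) = √(2/(-189 - 125) - 31613) = √(2/(-314) - 31613) = √(2*(-1/314) - 31613) = √(-1/157 - 31613) = √(-4963242/157) = I*√779228994/157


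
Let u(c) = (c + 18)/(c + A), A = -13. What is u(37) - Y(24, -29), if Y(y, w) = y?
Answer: -521/24 ≈ -21.708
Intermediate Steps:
u(c) = (18 + c)/(-13 + c) (u(c) = (c + 18)/(c - 13) = (18 + c)/(-13 + c))
u(37) - Y(24, -29) = (18 + 37)/(-13 + 37) - 1*24 = 55/24 - 24 = -521/24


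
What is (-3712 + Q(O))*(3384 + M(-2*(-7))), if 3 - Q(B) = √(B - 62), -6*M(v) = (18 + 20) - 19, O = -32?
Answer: -75237065/6 - 20285*I*√94/6 ≈ -1.254e+7 - 32778.0*I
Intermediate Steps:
M(v) = -19/6 (M(v) = -((18 + 20) - 19)/6 = -(38 - 19)/6 = -⅙*19 = -19/6)
Q(B) = 3 - √(-62 + B) (Q(B) = 3 - √(B - 62) = 3 - √(-62 + B))
(-3712 + Q(O))*(3384 + M(-2*(-7))) = (-3712 + (3 - √(-62 - 32)))*(3384 - 19/6) = (-3712 + (3 - √(-94)))*(20285/6) = (-3712 + (3 - I*√94))*(20285/6) = (-3709 - I*√94)*(20285/6) = -75237065/6 - 20285*I*√94/6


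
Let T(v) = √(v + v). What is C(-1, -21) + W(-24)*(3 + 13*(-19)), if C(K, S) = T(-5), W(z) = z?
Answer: 5856 + I*√10 ≈ 5856.0 + 3.1623*I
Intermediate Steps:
T(v) = √2*√v (T(v) = √(2*v) = √2*√v)
C(K, S) = I*√10 (C(K, S) = √2*√(-5) = √2*(I*√5) = I*√10)
C(-1, -21) + W(-24)*(3 + 13*(-19)) = I*√10 - 24*(3 + 13*(-19)) = I*√10 - 24*(3 - 247) = I*√10 - 24*(-244) = I*√10 + 5856 = 5856 + I*√10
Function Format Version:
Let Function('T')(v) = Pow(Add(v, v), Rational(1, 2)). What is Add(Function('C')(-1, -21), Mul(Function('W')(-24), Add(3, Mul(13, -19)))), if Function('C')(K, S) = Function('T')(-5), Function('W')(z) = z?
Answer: Add(5856, Mul(I, Pow(10, Rational(1, 2)))) ≈ Add(5856.0, Mul(3.1623, I))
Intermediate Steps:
Function('T')(v) = Mul(Pow(2, Rational(1, 2)), Pow(v, Rational(1, 2))) (Function('T')(v) = Pow(Mul(2, v), Rational(1, 2)) = Mul(Pow(2, Rational(1, 2)), Pow(v, Rational(1, 2))))
Function('C')(K, S) = Mul(I, Pow(10, Rational(1, 2))) (Function('C')(K, S) = Mul(Pow(2, Rational(1, 2)), Pow(-5, Rational(1, 2))) = Mul(Pow(2, Rational(1, 2)), Mul(I, Pow(5, Rational(1, 2)))) = Mul(I, Pow(10, Rational(1, 2))))
Add(Function('C')(-1, -21), Mul(Function('W')(-24), Add(3, Mul(13, -19)))) = Add(Mul(I, Pow(10, Rational(1, 2))), Mul(-24, Add(3, Mul(13, -19)))) = Add(Mul(I, Pow(10, Rational(1, 2))), Mul(-24, Add(3, -247))) = Add(Mul(I, Pow(10, Rational(1, 2))), Mul(-24, -244)) = Add(Mul(I, Pow(10, Rational(1, 2))), 5856) = Add(5856, Mul(I, Pow(10, Rational(1, 2))))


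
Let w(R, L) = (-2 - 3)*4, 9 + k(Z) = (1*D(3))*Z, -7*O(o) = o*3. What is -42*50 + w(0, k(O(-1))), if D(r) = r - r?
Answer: -2120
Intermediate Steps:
D(r) = 0
O(o) = -3*o/7 (O(o) = -o*3/7 = -3*o/7)
k(Z) = -9 (k(Z) = -9 + (1*0)*Z = -9 + 0*Z = -9 + 0 = -9)
w(R, L) = -20 (w(R, L) = -5*4 = -20)
-42*50 + w(0, k(O(-1))) = -42*50 - 20 = -2100 - 20 = -2120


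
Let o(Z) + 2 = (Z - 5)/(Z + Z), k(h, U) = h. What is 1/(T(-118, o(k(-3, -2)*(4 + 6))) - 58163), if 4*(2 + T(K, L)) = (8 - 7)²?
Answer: -4/232659 ≈ -1.7193e-5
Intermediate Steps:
o(Z) = -2 + (-5 + Z)/(2*Z) (o(Z) = -2 + (Z - 5)/(Z + Z) = -2 + (-5 + Z)/((2*Z)) = -2 + (-5 + Z)*(1/(2*Z)) = -2 + (-5 + Z)/(2*Z))
T(K, L) = -7/4 (T(K, L) = -2 + (8 - 7)²/4 = -2 + (¼)*1² = -2 + (¼)*1 = -2 + ¼ = -7/4)
1/(T(-118, o(k(-3, -2)*(4 + 6))) - 58163) = 1/(-7/4 - 58163) = 1/(-232659/4) = -4/232659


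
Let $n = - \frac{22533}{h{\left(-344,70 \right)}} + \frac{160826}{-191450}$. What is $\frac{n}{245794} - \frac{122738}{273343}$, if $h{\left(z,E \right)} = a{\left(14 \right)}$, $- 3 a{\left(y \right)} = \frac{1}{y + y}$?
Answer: $\frac{6662562332820963}{918769498251850} \approx 7.2516$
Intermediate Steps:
$a{\left(y \right)} = - \frac{1}{6 y}$ ($a{\left(y \right)} = - \frac{1}{3 \left(y + y\right)} = - \frac{1}{3 \cdot 2 y} = - \frac{\frac{1}{2} \frac{1}{y}}{3} = - \frac{1}{6 y}$)
$h{\left(z,E \right)} = - \frac{1}{84}$ ($h{\left(z,E \right)} = - \frac{1}{6 \cdot 14} = \left(- \frac{1}{6}\right) \frac{1}{14} = - \frac{1}{84}$)
$n = \frac{181185519287}{95725}$ ($n = - \frac{22533}{- \frac{1}{84}} + \frac{160826}{-191450} = \left(-22533\right) \left(-84\right) + 160826 \left(- \frac{1}{191450}\right) = 1892772 - \frac{80413}{95725} = \frac{181185519287}{95725} \approx 1.8928 \cdot 10^{6}$)
$\frac{n}{245794} - \frac{122738}{273343} = \frac{181185519287}{95725 \cdot 245794} - \frac{122738}{273343} = \frac{181185519287}{95725} \cdot \frac{1}{245794} - \frac{17534}{39049} = \frac{181185519287}{23528630650} - \frac{17534}{39049} = \frac{6662562332820963}{918769498251850}$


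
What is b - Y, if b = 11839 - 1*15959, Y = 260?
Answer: -4380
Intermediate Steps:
b = -4120 (b = 11839 - 15959 = -4120)
b - Y = -4120 - 1*260 = -4120 - 260 = -4380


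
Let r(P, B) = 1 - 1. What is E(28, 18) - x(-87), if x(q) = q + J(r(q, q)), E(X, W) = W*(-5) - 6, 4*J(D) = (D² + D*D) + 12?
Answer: -12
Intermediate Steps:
r(P, B) = 0
J(D) = 3 + D²/2 (J(D) = ((D² + D*D) + 12)/4 = ((D² + D²) + 12)/4 = (2*D² + 12)/4 = (12 + 2*D²)/4 = 3 + D²/2)
E(X, W) = -6 - 5*W (E(X, W) = -5*W - 6 = -6 - 5*W)
x(q) = 3 + q (x(q) = q + (3 + (½)*0²) = q + (3 + (½)*0) = q + (3 + 0) = q + 3 = 3 + q)
E(28, 18) - x(-87) = (-6 - 5*18) - (3 - 87) = (-6 - 90) - 1*(-84) = -96 + 84 = -12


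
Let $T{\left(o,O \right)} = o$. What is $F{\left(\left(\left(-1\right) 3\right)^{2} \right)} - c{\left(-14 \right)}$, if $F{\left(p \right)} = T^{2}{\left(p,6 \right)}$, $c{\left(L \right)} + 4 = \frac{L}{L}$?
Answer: $84$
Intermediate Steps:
$c{\left(L \right)} = -3$ ($c{\left(L \right)} = -4 + \frac{L}{L} = -4 + 1 = -3$)
$F{\left(p \right)} = p^{2}$
$F{\left(\left(\left(-1\right) 3\right)^{2} \right)} - c{\left(-14 \right)} = \left(\left(\left(-1\right) 3\right)^{2}\right)^{2} - -3 = \left(\left(-3\right)^{2}\right)^{2} + 3 = 9^{2} + 3 = 81 + 3 = 84$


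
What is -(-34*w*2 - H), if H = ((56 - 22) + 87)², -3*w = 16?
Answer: 42835/3 ≈ 14278.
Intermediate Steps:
w = -16/3 (w = -⅓*16 = -16/3 ≈ -5.3333)
H = 14641 (H = (34 + 87)² = 121² = 14641)
-(-34*w*2 - H) = -(-34*(-16/3)*2 - 1*14641) = -((544/3)*2 - 14641) = -(1088/3 - 14641) = -1*(-42835/3) = 42835/3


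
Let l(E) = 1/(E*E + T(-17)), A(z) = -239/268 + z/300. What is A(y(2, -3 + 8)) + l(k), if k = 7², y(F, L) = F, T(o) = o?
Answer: -10598411/11979600 ≈ -0.88470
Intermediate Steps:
A(z) = -239/268 + z/300 (A(z) = -239*1/268 + z*(1/300) = -239/268 + z/300)
k = 49
l(E) = 1/(-17 + E²) (l(E) = 1/(E*E - 17) = 1/(E² - 17) = 1/(-17 + E²))
A(y(2, -3 + 8)) + l(k) = (-239/268 + (1/300)*2) + 1/(-17 + 49²) = (-239/268 + 1/150) + 1/(-17 + 2401) = -17791/20100 + 1/2384 = -10598411/11979600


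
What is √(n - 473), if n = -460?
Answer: I*√933 ≈ 30.545*I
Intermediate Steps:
√(n - 473) = √(-460 - 473) = √(-933) = I*√933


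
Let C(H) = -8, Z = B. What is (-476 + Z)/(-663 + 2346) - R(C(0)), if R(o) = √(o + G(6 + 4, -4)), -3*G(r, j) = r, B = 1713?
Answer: 1237/1683 - I*√102/3 ≈ 0.735 - 3.3665*I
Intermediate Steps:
Z = 1713
G(r, j) = -r/3
R(o) = √(-10/3 + o) (R(o) = √(o - (6 + 4)/3) = √(o - ⅓*10) = √(o - 10/3) = √(-10/3 + o))
(-476 + Z)/(-663 + 2346) - R(C(0)) = (-476 + 1713)/(-663 + 2346) - √(-30 + 9*(-8))/3 = 1237/1683 - √(-30 - 72)/3 = 1237*(1/1683) - √(-102)/3 = 1237/1683 - I*√102/3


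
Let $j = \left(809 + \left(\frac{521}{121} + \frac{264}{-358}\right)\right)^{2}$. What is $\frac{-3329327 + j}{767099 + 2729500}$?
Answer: $- \frac{1252088669226163}{1640297532632319} \approx -0.76333$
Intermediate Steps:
$j = \frac{309739513938724}{469112281}$ ($j = \left(809 + \left(521 \cdot \frac{1}{121} + 264 \left(- \frac{1}{358}\right)\right)\right)^{2} = \left(809 + \left(\frac{521}{121} - \frac{132}{179}\right)\right)^{2} = \left(809 + \frac{77287}{21659}\right)^{2} = \left(\frac{17599418}{21659}\right)^{2} = \frac{309739513938724}{469112281} \approx 6.6027 \cdot 10^{5}$)
$\frac{-3329327 + j}{767099 + 2729500} = \frac{-3329327 + \frac{309739513938724}{469112281}}{767099 + 2729500} = - \frac{1252088669226163}{469112281 \cdot 3496599} = \left(- \frac{1252088669226163}{469112281}\right) \frac{1}{3496599} = - \frac{1252088669226163}{1640297532632319}$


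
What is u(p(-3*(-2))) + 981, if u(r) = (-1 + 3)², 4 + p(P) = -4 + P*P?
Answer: 985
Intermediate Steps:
p(P) = -8 + P² (p(P) = -4 + (-4 + P*P) = -4 + (-4 + P²) = -8 + P²)
u(r) = 4 (u(r) = 2² = 4)
u(p(-3*(-2))) + 981 = 4 + 981 = 985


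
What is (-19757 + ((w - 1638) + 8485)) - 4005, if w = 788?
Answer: -16127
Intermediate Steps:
(-19757 + ((w - 1638) + 8485)) - 4005 = (-19757 + ((788 - 1638) + 8485)) - 4005 = (-19757 + (-850 + 8485)) - 4005 = (-19757 + 7635) - 4005 = -12122 - 4005 = -16127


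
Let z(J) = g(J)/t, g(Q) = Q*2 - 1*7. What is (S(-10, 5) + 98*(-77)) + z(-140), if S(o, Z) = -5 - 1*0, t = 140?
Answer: -151061/20 ≈ -7553.0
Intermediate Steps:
S(o, Z) = -5 (S(o, Z) = -5 + 0 = -5)
g(Q) = -7 + 2*Q (g(Q) = 2*Q - 7 = -7 + 2*Q)
z(J) = -1/20 + J/70 (z(J) = (-7 + 2*J)/140 = (-7 + 2*J)*(1/140) = -1/20 + J/70)
(S(-10, 5) + 98*(-77)) + z(-140) = (-5 + 98*(-77)) + (-1/20 + (1/70)*(-140)) = (-5 - 7546) + (-1/20 - 2) = -7551 - 41/20 = -151061/20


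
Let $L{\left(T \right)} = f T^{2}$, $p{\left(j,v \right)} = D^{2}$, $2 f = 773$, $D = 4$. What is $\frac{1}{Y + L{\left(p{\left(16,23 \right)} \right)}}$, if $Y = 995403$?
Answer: $\frac{1}{1094347} \approx 9.1379 \cdot 10^{-7}$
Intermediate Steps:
$f = \frac{773}{2}$ ($f = \frac{1}{2} \cdot 773 = \frac{773}{2} \approx 386.5$)
$p{\left(j,v \right)} = 16$ ($p{\left(j,v \right)} = 4^{2} = 16$)
$L{\left(T \right)} = \frac{773 T^{2}}{2}$
$\frac{1}{Y + L{\left(p{\left(16,23 \right)} \right)}} = \frac{1}{995403 + \frac{773 \cdot 16^{2}}{2}} = \frac{1}{995403 + \frac{773}{2} \cdot 256} = \frac{1}{995403 + 98944} = \frac{1}{1094347}$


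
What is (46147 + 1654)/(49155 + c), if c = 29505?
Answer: 47801/78660 ≈ 0.60769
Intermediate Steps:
(46147 + 1654)/(49155 + c) = (46147 + 1654)/(49155 + 29505) = 47801/78660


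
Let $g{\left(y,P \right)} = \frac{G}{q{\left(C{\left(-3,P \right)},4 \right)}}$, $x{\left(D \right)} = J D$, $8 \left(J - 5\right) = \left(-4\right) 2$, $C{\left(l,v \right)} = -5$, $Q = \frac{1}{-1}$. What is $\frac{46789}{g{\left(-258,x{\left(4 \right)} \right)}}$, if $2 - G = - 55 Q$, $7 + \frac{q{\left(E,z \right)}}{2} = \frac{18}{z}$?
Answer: $\frac{233945}{53} \approx 4414.1$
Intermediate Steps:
$Q = -1$
$q{\left(E,z \right)} = -14 + \frac{36}{z}$ ($q{\left(E,z \right)} = -14 + 2 \frac{18}{z} = -14 + \frac{36}{z}$)
$G = -53$ ($G = 2 - \left(-55\right) \left(-1\right) = 2 - 55 = -53$)
$J = 4$ ($J = 5 + \frac{\left(-4\right) 2}{8} = 5 + \frac{1}{8} \left(-8\right) = 5 - 1 = 4$)
$x{\left(D \right)} = 4 D$
$g{\left(y,P \right)} = \frac{53}{5}$ ($g{\left(y,P \right)} = - \frac{53}{-14 + \frac{36}{4}} = - \frac{53}{-14 + 36 \cdot \frac{1}{4}} = - \frac{53}{-14 + 9} = - \frac{53}{-5} = \left(-53\right) \left(- \frac{1}{5}\right) = \frac{53}{5}$)
$\frac{46789}{g{\left(-258,x{\left(4 \right)} \right)}} = \frac{46789}{\frac{53}{5}} = 46789 \cdot \frac{5}{53} = \frac{233945}{53}$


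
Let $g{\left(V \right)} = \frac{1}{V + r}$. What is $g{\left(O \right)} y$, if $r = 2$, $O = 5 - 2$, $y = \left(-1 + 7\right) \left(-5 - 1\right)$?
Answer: $- \frac{36}{5} \approx -7.2$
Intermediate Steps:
$y = -36$ ($y = 6 \left(-5 - 1\right) = 6 \left(-6\right) = -36$)
$O = 3$ ($O = 5 - 2 = 3$)
$g{\left(V \right)} = \frac{1}{2 + V}$ ($g{\left(V \right)} = \frac{1}{V + 2} = \frac{1}{2 + V}$)
$g{\left(O \right)} y = \frac{1}{2 + 3} \left(-36\right) = \frac{1}{5} \left(-36\right) = - \frac{36}{5}$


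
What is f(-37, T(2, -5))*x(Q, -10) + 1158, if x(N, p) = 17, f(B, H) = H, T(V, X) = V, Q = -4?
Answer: 1192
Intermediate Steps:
f(-37, T(2, -5))*x(Q, -10) + 1158 = 2*17 + 1158 = 34 + 1158 = 1192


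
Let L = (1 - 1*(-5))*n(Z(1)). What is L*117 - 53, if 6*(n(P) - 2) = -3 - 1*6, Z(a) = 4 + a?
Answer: 298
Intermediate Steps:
n(P) = ½ (n(P) = 2 + (-3 - 1*6)/6 = 2 + (-3 - 6)/6 = 2 + (⅙)*(-9) = 2 - 3/2 = ½)
L = 3 (L = (1 - 1*(-5))*(½) = (1 + 5)*(½) = 6*(½) = 3)
L*117 - 53 = 3*117 - 53 = 351 - 53 = 298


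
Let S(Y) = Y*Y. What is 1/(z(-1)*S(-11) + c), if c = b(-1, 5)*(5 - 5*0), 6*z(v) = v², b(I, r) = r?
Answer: 6/271 ≈ 0.022140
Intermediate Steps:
S(Y) = Y²
z(v) = v²/6
c = 25 (c = 5*(5 - 5*0) = 5*(5 + 0) = 5*5 = 25)
1/(z(-1)*S(-11) + c) = 1/(((⅙)*(-1)²)*(-11)² + 25) = 1/(((⅙)*1)*121 + 25) = 1/((⅙)*121 + 25) = 1/(121/6 + 25) = 1/(271/6) = 6/271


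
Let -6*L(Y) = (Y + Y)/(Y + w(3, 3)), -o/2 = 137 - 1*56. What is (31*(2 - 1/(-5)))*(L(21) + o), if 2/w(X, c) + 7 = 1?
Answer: -22143/2 ≈ -11072.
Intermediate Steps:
w(X, c) = -1/3 (w(X, c) = 2/(-7 + 1) = 2/(-6) = 2*(-1/6) = -1/3)
o = -162 (o = -2*(137 - 1*56) = -2*(137 - 56) = -2*81 = -162)
L(Y) = -Y/(3*(-1/3 + Y)) (L(Y) = -(Y + Y)/(6*(Y - 1/3)) = -2*Y/(6*(-1/3 + Y)) = -Y/(3*(-1/3 + Y)))
(31*(2 - 1/(-5)))*(L(21) + o) = (31*(2 - 1/(-5)))*(-1*21/(-1 + 3*21) - 162) = (31*(2 - 1*(-1/5)))*(-1*21/(-1 + 63) - 162) = (31*(2 + 1/5))*(-1*21/62 - 162) = (31*(11/5))*(-1*21*1/62 - 162) = 341*(-21/62 - 162)/5 = (341/5)*(-10065/62) = -22143/2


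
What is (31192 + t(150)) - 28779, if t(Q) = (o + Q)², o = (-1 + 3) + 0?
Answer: 25517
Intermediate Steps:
o = 2 (o = 2 + 0 = 2)
t(Q) = (2 + Q)²
(31192 + t(150)) - 28779 = (31192 + (2 + 150)²) - 28779 = (31192 + 152²) - 28779 = (31192 + 23104) - 28779 = 54296 - 28779 = 25517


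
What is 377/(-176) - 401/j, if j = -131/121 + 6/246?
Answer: 174074143/462000 ≈ 376.78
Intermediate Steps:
j = -5250/4961 (j = -131*1/121 + 6*(1/246) = -131/121 + 1/41 = -5250/4961 ≈ -1.0583)
377/(-176) - 401/j = 377/(-176) - 401/(-5250/4961) = 377*(-1/176) - 401*(-4961/5250) = -377/176 + 1989361/5250 = 174074143/462000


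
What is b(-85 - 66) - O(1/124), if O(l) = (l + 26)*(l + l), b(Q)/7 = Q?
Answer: -8129441/7688 ≈ -1057.4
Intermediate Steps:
b(Q) = 7*Q
O(l) = 2*l*(26 + l) (O(l) = (26 + l)*(2*l) = 2*l*(26 + l))
b(-85 - 66) - O(1/124) = 7*(-85 - 66) - 2*(26 + 1/124)/124 = 7*(-151) - 2*(26 + 1/124)/124 = -1057 - 2*3225/(124*124) = -1057 - 1*3225/7688 = -1057 - 3225/7688 = -8129441/7688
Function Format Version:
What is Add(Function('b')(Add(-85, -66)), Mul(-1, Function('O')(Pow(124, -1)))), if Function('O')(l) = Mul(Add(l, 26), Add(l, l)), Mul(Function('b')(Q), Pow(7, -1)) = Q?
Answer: Rational(-8129441, 7688) ≈ -1057.4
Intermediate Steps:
Function('b')(Q) = Mul(7, Q)
Function('O')(l) = Mul(2, l, Add(26, l)) (Function('O')(l) = Mul(Add(26, l), Mul(2, l)) = Mul(2, l, Add(26, l)))
Add(Function('b')(Add(-85, -66)), Mul(-1, Function('O')(Pow(124, -1)))) = Add(Mul(7, Add(-85, -66)), Mul(-1, Mul(2, Pow(124, -1), Add(26, Pow(124, -1))))) = Add(Mul(7, -151), Mul(-1, Mul(2, Rational(1, 124), Add(26, Rational(1, 124))))) = Add(-1057, Mul(-1, Mul(2, Rational(1, 124), Rational(3225, 124)))) = Add(-1057, Mul(-1, Rational(3225, 7688))) = Add(-1057, Rational(-3225, 7688)) = Rational(-8129441, 7688)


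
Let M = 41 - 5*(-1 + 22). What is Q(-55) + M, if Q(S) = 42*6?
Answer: 188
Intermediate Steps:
Q(S) = 252
M = -64 (M = 41 - 5*21 = 41 - 105 = -64)
Q(-55) + M = 252 - 64 = 188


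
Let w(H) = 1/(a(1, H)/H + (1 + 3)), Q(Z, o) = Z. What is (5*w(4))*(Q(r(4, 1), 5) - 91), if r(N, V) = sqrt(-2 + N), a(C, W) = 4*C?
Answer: -91 + sqrt(2) ≈ -89.586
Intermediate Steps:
w(H) = 1/(4 + 4/H) (w(H) = 1/((4*1)/H + (1 + 3)) = 1/(4/H + 4) = 1/(4 + 4/H))
(5*w(4))*(Q(r(4, 1), 5) - 91) = (5*((1/4)*4/(1 + 4)))*(sqrt(-2 + 4) - 91) = (5*((1/4)*4/5))*(sqrt(2) - 91) = (5*((1/4)*4*(1/5)))*(-91 + sqrt(2)) = (5*(1/5))*(-91 + sqrt(2)) = 1*(-91 + sqrt(2)) = -91 + sqrt(2)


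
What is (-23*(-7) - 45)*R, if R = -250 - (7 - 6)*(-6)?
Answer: -28304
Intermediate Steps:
R = -244 (R = -250 - (-6) = -250 - 1*(-6) = -250 + 6 = -244)
(-23*(-7) - 45)*R = (-23*(-7) - 45)*(-244) = (161 - 45)*(-244) = 116*(-244) = -28304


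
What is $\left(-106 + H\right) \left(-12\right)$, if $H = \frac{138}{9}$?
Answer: $1088$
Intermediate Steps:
$H = \frac{46}{3}$ ($H = 138 \cdot \frac{1}{9} = \frac{46}{3} \approx 15.333$)
$\left(-106 + H\right) \left(-12\right) = \left(-106 + \frac{46}{3}\right) \left(-12\right) = \left(- \frac{272}{3}\right) \left(-12\right) = 1088$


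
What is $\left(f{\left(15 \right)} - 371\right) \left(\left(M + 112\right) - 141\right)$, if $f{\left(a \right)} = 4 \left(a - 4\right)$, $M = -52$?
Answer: $26487$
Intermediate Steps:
$f{\left(a \right)} = -16 + 4 a$ ($f{\left(a \right)} = 4 \left(-4 + a\right) = -16 + 4 a$)
$\left(f{\left(15 \right)} - 371\right) \left(\left(M + 112\right) - 141\right) = \left(\left(-16 + 4 \cdot 15\right) - 371\right) \left(\left(-52 + 112\right) - 141\right) = \left(\left(-16 + 60\right) - 371\right) \left(60 - 141\right) = \left(44 - 371\right) \left(-81\right) = \left(-327\right) \left(-81\right) = 26487$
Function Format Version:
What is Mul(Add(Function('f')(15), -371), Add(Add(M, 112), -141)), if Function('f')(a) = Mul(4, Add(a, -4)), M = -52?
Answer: 26487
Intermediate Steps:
Function('f')(a) = Add(-16, Mul(4, a)) (Function('f')(a) = Mul(4, Add(-4, a)) = Add(-16, Mul(4, a)))
Mul(Add(Function('f')(15), -371), Add(Add(M, 112), -141)) = Mul(Add(Add(-16, Mul(4, 15)), -371), Add(Add(-52, 112), -141)) = Mul(Add(Add(-16, 60), -371), Add(60, -141)) = Mul(Add(44, -371), -81) = Mul(-327, -81) = 26487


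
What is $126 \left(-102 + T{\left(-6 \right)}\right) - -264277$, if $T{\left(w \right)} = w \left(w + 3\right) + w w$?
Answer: $258229$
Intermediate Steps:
$T{\left(w \right)} = w^{2} + w \left(3 + w\right)$ ($T{\left(w \right)} = w \left(3 + w\right) + w^{2} = w^{2} + w \left(3 + w\right)$)
$126 \left(-102 + T{\left(-6 \right)}\right) - -264277 = 126 \left(-102 - 6 \left(3 + 2 \left(-6\right)\right)\right) - -264277 = 126 \left(-102 - 6 \left(3 - 12\right)\right) + 264277 = 126 \left(-102 - -54\right) + 264277 = 126 \left(-102 + 54\right) + 264277 = 126 \left(-48\right) + 264277 = -6048 + 264277 = 258229$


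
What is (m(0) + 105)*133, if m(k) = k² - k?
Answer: 13965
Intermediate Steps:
(m(0) + 105)*133 = (0*(-1 + 0) + 105)*133 = (0*(-1) + 105)*133 = (0 + 105)*133 = 105*133 = 13965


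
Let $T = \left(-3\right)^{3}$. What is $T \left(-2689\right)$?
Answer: $72603$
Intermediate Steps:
$T = -27$
$T \left(-2689\right) = \left(-27\right) \left(-2689\right) = 72603$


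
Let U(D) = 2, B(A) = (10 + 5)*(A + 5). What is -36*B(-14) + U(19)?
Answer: 4862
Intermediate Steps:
B(A) = 75 + 15*A (B(A) = 15*(5 + A) = 75 + 15*A)
-36*B(-14) + U(19) = -36*(75 + 15*(-14)) + 2 = -36*(75 - 210) + 2 = -36*(-135) + 2 = 4860 + 2 = 4862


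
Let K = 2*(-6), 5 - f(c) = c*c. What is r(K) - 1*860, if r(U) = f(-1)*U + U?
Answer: -920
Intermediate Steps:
f(c) = 5 - c² (f(c) = 5 - c*c = 5 - c²)
K = -12
r(U) = 5*U (r(U) = (5 - 1*(-1)²)*U + U = (5 - 1*1)*U + U = (5 - 1)*U + U = 4*U + U = 5*U)
r(K) - 1*860 = 5*(-12) - 1*860 = -60 - 860 = -920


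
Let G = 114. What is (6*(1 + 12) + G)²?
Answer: 36864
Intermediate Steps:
(6*(1 + 12) + G)² = (6*(1 + 12) + 114)² = (6*13 + 114)² = (78 + 114)² = 192² = 36864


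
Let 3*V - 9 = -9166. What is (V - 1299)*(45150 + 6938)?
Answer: -679956752/3 ≈ -2.2665e+8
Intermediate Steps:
V = -9157/3 (V = 3 + (⅓)*(-9166) = 3 - 9166/3 = -9157/3 ≈ -3052.3)
(V - 1299)*(45150 + 6938) = (-9157/3 - 1299)*(45150 + 6938) = -13054/3*52088 = -679956752/3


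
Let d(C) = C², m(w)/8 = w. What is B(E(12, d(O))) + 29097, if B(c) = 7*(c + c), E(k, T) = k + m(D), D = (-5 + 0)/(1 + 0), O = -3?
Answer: 28705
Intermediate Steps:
D = -5 (D = -5/1 = -5*1 = -5)
m(w) = 8*w
E(k, T) = -40 + k (E(k, T) = k + 8*(-5) = k - 40 = -40 + k)
B(c) = 14*c (B(c) = 7*(2*c) = 14*c)
B(E(12, d(O))) + 29097 = 14*(-40 + 12) + 29097 = 14*(-28) + 29097 = -392 + 29097 = 28705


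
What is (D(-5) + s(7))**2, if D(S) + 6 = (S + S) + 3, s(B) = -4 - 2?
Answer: 361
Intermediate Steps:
s(B) = -6
D(S) = -3 + 2*S (D(S) = -6 + ((S + S) + 3) = -6 + (2*S + 3) = -6 + (3 + 2*S) = -3 + 2*S)
(D(-5) + s(7))**2 = ((-3 + 2*(-5)) - 6)**2 = ((-3 - 10) - 6)**2 = (-13 - 6)**2 = (-19)**2 = 361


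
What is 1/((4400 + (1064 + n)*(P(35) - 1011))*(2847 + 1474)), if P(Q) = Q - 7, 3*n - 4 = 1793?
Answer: -1/7044651609 ≈ -1.4195e-10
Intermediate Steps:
n = 599 (n = 4/3 + (⅓)*1793 = 4/3 + 1793/3 = 599)
P(Q) = -7 + Q
1/((4400 + (1064 + n)*(P(35) - 1011))*(2847 + 1474)) = 1/((4400 + (1064 + 599)*((-7 + 35) - 1011))*(2847 + 1474)) = 1/((4400 + 1663*(28 - 1011))*4321) = 1/((4400 + 1663*(-983))*4321) = 1/((4400 - 1634729)*4321) = 1/(-1630329*4321) = 1/(-7044651609) = -1/7044651609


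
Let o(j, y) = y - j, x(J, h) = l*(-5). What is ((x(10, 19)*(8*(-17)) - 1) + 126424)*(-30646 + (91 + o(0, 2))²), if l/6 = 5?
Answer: -3229665531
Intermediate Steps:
l = 30 (l = 6*5 = 30)
x(J, h) = -150 (x(J, h) = 30*(-5) = -150)
((x(10, 19)*(8*(-17)) - 1) + 126424)*(-30646 + (91 + o(0, 2))²) = ((-1200*(-17) - 1) + 126424)*(-30646 + (91 + (2 - 1*0))²) = ((-150*(-136) - 1) + 126424)*(-30646 + (91 + (2 + 0))²) = ((20400 - 1) + 126424)*(-30646 + (91 + 2)²) = (20399 + 126424)*(-30646 + 93²) = 146823*(-30646 + 8649) = 146823*(-21997) = -3229665531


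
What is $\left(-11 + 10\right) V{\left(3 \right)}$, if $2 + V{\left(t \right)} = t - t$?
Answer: $2$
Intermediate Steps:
$V{\left(t \right)} = -2$ ($V{\left(t \right)} = -2 + \left(t - t\right) = -2 + 0 = -2$)
$\left(-11 + 10\right) V{\left(3 \right)} = \left(-11 + 10\right) \left(-2\right) = \left(-1\right) \left(-2\right) = 2$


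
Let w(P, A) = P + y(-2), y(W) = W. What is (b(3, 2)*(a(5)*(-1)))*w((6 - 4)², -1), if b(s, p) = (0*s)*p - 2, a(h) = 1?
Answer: 4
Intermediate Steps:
w(P, A) = -2 + P (w(P, A) = P - 2 = -2 + P)
b(s, p) = -2 (b(s, p) = 0*p - 2 = 0 - 2 = -2)
(b(3, 2)*(a(5)*(-1)))*w((6 - 4)², -1) = (-2*(-1))*(-2 + (6 - 4)²) = (-2*(-1))*(-2 + 2²) = 2*(-2 + 4) = 2*2 = 4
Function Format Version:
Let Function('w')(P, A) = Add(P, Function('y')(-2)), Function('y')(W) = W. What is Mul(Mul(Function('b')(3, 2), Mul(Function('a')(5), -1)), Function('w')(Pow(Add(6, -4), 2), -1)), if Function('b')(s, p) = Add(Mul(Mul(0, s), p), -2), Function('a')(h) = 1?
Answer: 4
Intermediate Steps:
Function('w')(P, A) = Add(-2, P) (Function('w')(P, A) = Add(P, -2) = Add(-2, P))
Function('b')(s, p) = -2 (Function('b')(s, p) = Add(Mul(0, p), -2) = Add(0, -2) = -2)
Mul(Mul(Function('b')(3, 2), Mul(Function('a')(5), -1)), Function('w')(Pow(Add(6, -4), 2), -1)) = Mul(Mul(-2, Mul(1, -1)), Add(-2, Pow(Add(6, -4), 2))) = Mul(Mul(-2, -1), Add(-2, Pow(2, 2))) = Mul(2, Add(-2, 4)) = Mul(2, 2) = 4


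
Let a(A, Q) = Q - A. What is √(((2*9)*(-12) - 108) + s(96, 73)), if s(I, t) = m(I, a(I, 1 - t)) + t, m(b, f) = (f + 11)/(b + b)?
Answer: I*√145047/24 ≈ 15.869*I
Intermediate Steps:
m(b, f) = (11 + f)/(2*b) (m(b, f) = (11 + f)/((2*b)) = (11 + f)*(1/(2*b)) = (11 + f)/(2*b))
s(I, t) = t + (12 - I - t)/(2*I) (s(I, t) = (11 + ((1 - t) - I))/(2*I) + t = (11 + (1 - I - t))/(2*I) + t = (12 - I - t)/(2*I) + t = t + (12 - I - t)/(2*I))
√(((2*9)*(-12) - 108) + s(96, 73)) = √(((2*9)*(-12) - 108) + (½)*(12 - 1*96 - 1*73 + 2*96*73)/96) = √((18*(-12) - 108) + (½)*(1/96)*(12 - 96 - 73 + 14016)) = √((-216 - 108) + (½)*(1/96)*13859) = √(-324 + 13859/192) = √(-48349/192) = I*√145047/24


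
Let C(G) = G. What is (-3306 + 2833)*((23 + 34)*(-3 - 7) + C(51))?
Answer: 245487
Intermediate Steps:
(-3306 + 2833)*((23 + 34)*(-3 - 7) + C(51)) = (-3306 + 2833)*((23 + 34)*(-3 - 7) + 51) = -473*(57*(-10) + 51) = -473*(-570 + 51) = -473*(-519) = 245487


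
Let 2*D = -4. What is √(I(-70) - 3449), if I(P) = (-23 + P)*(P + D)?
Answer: √3247 ≈ 56.982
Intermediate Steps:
D = -2 (D = (½)*(-4) = -2)
I(P) = (-23 + P)*(-2 + P) (I(P) = (-23 + P)*(P - 2) = (-23 + P)*(-2 + P))
√(I(-70) - 3449) = √((46 + (-70)² - 25*(-70)) - 3449) = √((46 + 4900 + 1750) - 3449) = √(6696 - 3449) = √3247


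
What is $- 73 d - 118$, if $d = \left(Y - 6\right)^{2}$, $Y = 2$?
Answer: $-1286$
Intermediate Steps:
$d = 16$ ($d = \left(2 - 6\right)^{2} = \left(-4\right)^{2} = 16$)
$- 73 d - 118 = \left(-73\right) 16 - 118 = -1168 - 118 = -1286$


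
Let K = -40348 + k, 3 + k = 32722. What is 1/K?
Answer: -1/7629 ≈ -0.00013108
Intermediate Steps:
k = 32719 (k = -3 + 32722 = 32719)
K = -7629 (K = -40348 + 32719 = -7629)
1/K = 1/(-7629) = -1/7629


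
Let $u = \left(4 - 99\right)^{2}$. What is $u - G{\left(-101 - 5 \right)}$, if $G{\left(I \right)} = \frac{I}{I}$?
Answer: $9024$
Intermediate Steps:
$G{\left(I \right)} = 1$
$u = 9025$ ($u = \left(-95\right)^{2} = 9025$)
$u - G{\left(-101 - 5 \right)} = 9025 - 1 = 9024$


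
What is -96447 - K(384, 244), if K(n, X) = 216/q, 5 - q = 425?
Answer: -3375627/35 ≈ -96447.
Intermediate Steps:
q = -420 (q = 5 - 1*425 = 5 - 425 = -420)
K(n, X) = -18/35 (K(n, X) = 216/(-420) = 216*(-1/420) = -18/35)
-96447 - K(384, 244) = -96447 - 1*(-18/35) = -96447 + 18/35 = -3375627/35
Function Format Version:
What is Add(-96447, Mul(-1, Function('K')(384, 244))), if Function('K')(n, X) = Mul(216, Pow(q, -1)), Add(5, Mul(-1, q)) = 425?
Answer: Rational(-3375627, 35) ≈ -96447.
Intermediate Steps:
q = -420 (q = Add(5, Mul(-1, 425)) = Add(5, -425) = -420)
Function('K')(n, X) = Rational(-18, 35) (Function('K')(n, X) = Mul(216, Pow(-420, -1)) = Mul(216, Rational(-1, 420)) = Rational(-18, 35))
Add(-96447, Mul(-1, Function('K')(384, 244))) = Add(-96447, Mul(-1, Rational(-18, 35))) = Add(-96447, Rational(18, 35)) = Rational(-3375627, 35)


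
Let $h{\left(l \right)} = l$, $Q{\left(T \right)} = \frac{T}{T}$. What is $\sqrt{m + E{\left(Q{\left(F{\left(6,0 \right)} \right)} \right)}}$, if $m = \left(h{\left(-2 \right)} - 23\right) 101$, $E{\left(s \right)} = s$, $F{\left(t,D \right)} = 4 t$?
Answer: $2 i \sqrt{631} \approx 50.239 i$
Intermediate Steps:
$Q{\left(T \right)} = 1$
$m = -2525$ ($m = \left(-2 - 23\right) 101 = \left(-25\right) 101 = -2525$)
$\sqrt{m + E{\left(Q{\left(F{\left(6,0 \right)} \right)} \right)}} = \sqrt{-2525 + 1} = \sqrt{-2524} = 2 i \sqrt{631}$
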